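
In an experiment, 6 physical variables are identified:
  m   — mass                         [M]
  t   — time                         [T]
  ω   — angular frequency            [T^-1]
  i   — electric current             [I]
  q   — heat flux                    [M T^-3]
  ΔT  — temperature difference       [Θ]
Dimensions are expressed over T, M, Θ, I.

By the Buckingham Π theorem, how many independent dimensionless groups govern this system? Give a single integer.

Exponent matrix [T,M,Θ,I] × [m,t,ω,i,q,ΔT]:
  T: [ 0  1 -1  0 -3  0]
  M: [ 1  0  0  0  1  0]
  Θ: [ 0  0  0  0  0  1]
  I: [ 0  0  0  1  0  0]
RREF → pivots at {m,t,i,ΔT} ⇒ r = 4
Π count = n − r = 6 − 4 = 2

2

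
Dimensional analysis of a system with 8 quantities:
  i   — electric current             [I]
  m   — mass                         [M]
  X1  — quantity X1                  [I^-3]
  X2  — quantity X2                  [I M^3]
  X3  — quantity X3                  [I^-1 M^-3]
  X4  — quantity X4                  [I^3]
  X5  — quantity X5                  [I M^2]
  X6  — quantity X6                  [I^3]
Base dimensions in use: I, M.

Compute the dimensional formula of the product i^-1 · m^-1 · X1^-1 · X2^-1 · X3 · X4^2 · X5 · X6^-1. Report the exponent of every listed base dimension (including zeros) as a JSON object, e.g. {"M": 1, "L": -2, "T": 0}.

{"I": 4, "M": -5}

Write exponents as rows I,M / cols i,m,X1,X2,X3,X4,X5,X6:
  I: [ 1  0 -3  1 -1  3  1  3]
  M: [ 0  1  0  3 -3  0  2  0]
  [I]: (-1)·1+(-1)·0+(-1)·-3+(-1)·1+(1)·-1+(2)·3+(1)·1+(-1)·3 = 4
  [M]: (-1)·0+(-1)·1+(-1)·0+(-1)·3+(1)·-3+(2)·0+(1)·2+(-1)·0 = -5
⇒ I^4 M^-5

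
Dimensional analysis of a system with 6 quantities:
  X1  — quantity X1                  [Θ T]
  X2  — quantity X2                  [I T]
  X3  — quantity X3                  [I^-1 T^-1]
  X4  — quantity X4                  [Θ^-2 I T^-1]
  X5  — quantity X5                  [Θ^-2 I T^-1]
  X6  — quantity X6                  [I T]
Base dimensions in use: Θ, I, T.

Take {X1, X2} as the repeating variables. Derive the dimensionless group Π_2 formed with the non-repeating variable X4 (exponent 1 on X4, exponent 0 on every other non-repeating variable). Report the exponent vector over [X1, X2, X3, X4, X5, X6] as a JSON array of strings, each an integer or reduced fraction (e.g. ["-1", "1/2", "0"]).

Dimensional matrix (Θ×I×T by X1×X2×X3×X4×X5×X6):
  Θ: [ 1  0  0 -2 -2  0]
  I: [ 0  1 -1  1  1  1]
  T: [ 1  1 -1 -1 -1  1]
RREF → pivots at {X1,X2} ⇒ r = 2
Pivot set = {X1,X2}, free = {X3,X4,X5,X6}
RREF:
  r0: [   1    0    0   -2   -2    0]
  r1: [   0    1   -1    1    1    1]
  r2: [   0    0    0    0    0    0]
Fix exponent of X4 at 1, X3 at 0, X5 at 0, X6 at 0; solve each RREF row for its pivot's exponent:
  r0: exp(X1) + (-2)·1 = 0 ⇒ exp(X1) = 2
  r1: exp(X2) + (1)·1 = 0 ⇒ exp(X2) = -1
Π_2 = X1^2 · X2^-1 · X4

["2", "-1", "0", "1", "0", "0"]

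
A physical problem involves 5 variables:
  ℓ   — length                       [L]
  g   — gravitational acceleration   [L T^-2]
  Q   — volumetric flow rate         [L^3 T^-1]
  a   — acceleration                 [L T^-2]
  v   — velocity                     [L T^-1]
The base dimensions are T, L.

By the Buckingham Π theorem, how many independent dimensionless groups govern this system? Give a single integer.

Dimensional matrix (T×L by ℓ×g×Q×a×v):
  T: [ 0 -2 -1 -2 -1]
  L: [ 1  1  3  1  1]
Echelon form has 2 nonzero rows (pivots: ℓ,g)
Π count = n − r = 5 − 2 = 3

3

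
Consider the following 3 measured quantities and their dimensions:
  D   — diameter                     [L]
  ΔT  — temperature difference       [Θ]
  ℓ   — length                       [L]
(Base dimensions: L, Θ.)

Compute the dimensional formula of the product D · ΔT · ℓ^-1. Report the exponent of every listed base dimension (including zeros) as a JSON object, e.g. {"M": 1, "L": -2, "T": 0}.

Dimensional matrix (L×Θ by D×ΔT×ℓ):
  L: [ 1  0  1]
  Θ: [ 0  1  0]
  [L]: (1)·1+(1)·0+(-1)·1 = 0
  [Θ]: (1)·0+(1)·1+(-1)·0 = 1
⇒ Θ

{"L": 0, "Θ": 1}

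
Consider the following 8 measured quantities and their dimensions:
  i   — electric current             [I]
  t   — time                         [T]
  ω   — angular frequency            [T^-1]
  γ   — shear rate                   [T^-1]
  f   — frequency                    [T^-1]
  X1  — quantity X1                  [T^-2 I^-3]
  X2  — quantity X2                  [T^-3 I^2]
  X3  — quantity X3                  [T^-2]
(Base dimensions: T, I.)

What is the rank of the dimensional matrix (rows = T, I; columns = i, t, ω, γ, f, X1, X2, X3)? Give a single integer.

Write exponents as rows T,I / cols i,t,ω,γ,f,X1,X2,X3:
  T: [ 0  1 -1 -1 -1 -2 -3 -2]
  I: [ 1  0  0  0  0 -3  2  0]
RREF → pivots at {i,t} ⇒ r = 2

2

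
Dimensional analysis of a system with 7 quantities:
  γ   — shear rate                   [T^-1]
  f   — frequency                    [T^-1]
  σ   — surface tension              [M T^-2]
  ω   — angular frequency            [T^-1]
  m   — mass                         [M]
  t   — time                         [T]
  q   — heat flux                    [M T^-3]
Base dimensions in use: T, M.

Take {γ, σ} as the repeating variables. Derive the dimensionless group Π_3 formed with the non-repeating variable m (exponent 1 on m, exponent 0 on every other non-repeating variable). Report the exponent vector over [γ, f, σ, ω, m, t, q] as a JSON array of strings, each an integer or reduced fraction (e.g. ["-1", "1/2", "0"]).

Exponent matrix [T,M] × [γ,f,σ,ω,m,t,q]:
  T: [-1 -1 -2 -1  0  1 -3]
  M: [ 0  0  1  0  1  0  1]
Row reduction gives pivot columns γ,σ; rank = 2
Pivot set = {γ,σ}, free = {f,ω,m,t,q}
RREF:
  r0: [   1    1    0    1   -2   -1    1]
  r1: [   0    0    1    0    1    0    1]
Fix exponent of m at 1, f at 0, ω at 0, t at 0, q at 0; solve each RREF row for its pivot's exponent:
  r0: exp(γ) + (-2)·1 = 0 ⇒ exp(γ) = 2
  r1: exp(σ) + (1)·1 = 0 ⇒ exp(σ) = -1
Π_3 = γ^2 · σ^-1 · m

["2", "0", "-1", "0", "1", "0", "0"]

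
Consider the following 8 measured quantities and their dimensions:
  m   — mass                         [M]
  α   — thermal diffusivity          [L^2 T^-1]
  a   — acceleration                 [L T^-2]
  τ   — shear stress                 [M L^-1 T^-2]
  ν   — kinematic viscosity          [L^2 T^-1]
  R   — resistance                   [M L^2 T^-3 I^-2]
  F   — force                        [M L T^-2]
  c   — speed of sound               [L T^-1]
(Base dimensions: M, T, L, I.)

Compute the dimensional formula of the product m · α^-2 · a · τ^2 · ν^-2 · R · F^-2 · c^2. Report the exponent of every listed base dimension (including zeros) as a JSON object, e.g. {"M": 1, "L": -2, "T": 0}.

{"M": 2, "T": -3, "L": -7, "I": -2}

Dimensional matrix (M×T×L×I by m×α×a×τ×ν×R×F×c):
  M: [ 1  0  0  1  0  1  1  0]
  T: [ 0 -1 -2 -2 -1 -3 -2 -1]
  L: [ 0  2  1 -1  2  2  1  1]
  I: [ 0  0  0  0  0 -2  0  0]
  [M]: (1)·1+(-2)·0+(1)·0+(2)·1+(-2)·0+(1)·1+(-2)·1+(2)·0 = 2
  [T]: (1)·0+(-2)·-1+(1)·-2+(2)·-2+(-2)·-1+(1)·-3+(-2)·-2+(2)·-1 = -3
  [L]: (1)·0+(-2)·2+(1)·1+(2)·-1+(-2)·2+(1)·2+(-2)·1+(2)·1 = -7
  [I]: (1)·0+(-2)·0+(1)·0+(2)·0+(-2)·0+(1)·-2+(-2)·0+(2)·0 = -2
⇒ M^2 T^-3 L^-7 I^-2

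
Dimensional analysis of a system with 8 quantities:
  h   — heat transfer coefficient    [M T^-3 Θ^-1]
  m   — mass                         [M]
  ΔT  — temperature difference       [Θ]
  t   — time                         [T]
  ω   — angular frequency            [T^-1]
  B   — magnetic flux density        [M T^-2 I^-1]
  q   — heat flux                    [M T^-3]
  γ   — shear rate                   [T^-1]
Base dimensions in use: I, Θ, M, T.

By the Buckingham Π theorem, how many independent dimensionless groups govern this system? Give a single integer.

4

Write exponents as rows I,Θ,M,T / cols h,m,ΔT,t,ω,B,q,γ:
  I: [ 0  0  0  0  0 -1  0  0]
  Θ: [-1  0  1  0  0  0  0  0]
  M: [ 1  1  0  0  0  1  1  0]
  T: [-3  0  0  1 -1 -2 -3 -1]
Echelon form has 4 nonzero rows (pivots: h,m,ΔT,B)
Π count = n − r = 8 − 4 = 4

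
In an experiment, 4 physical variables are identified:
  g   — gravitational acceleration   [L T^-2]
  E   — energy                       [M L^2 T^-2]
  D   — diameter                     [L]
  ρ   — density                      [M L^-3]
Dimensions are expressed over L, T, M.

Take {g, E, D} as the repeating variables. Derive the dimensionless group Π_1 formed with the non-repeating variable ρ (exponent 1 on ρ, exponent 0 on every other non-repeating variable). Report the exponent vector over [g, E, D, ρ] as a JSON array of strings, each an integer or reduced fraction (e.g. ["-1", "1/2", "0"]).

Exponent matrix [L,T,M] × [g,E,D,ρ]:
  L: [ 1  2  1 -3]
  T: [-2 -2  0  0]
  M: [ 0  1  0  1]
RREF → pivots at {g,E,D} ⇒ r = 3
Repeat: g,E,D; free: ρ
RREF:
  r0: [   1    0    0   -1]
  r1: [   0    1    0    1]
  r2: [   0    0    1   -4]
Fix exponent of ρ at 1; solve each RREF row for its pivot's exponent:
  r0: exp(g) + (-1)·1 = 0 ⇒ exp(g) = 1
  r1: exp(E) + (1)·1 = 0 ⇒ exp(E) = -1
  r2: exp(D) + (-4)·1 = 0 ⇒ exp(D) = 4
Π_1 = g · E^-1 · D^4 · ρ

["1", "-1", "4", "1"]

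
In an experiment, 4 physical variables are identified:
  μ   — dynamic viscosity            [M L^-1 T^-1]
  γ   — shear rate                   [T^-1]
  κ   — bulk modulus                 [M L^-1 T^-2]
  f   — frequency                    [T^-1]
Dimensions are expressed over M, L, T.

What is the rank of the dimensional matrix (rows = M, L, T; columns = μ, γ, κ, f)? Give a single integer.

2

Exponent matrix [M,L,T] × [μ,γ,κ,f]:
  M: [ 1  0  1  0]
  L: [-1  0 -1  0]
  T: [-1 -1 -2 -1]
Row reduction gives pivot columns μ,γ; rank = 2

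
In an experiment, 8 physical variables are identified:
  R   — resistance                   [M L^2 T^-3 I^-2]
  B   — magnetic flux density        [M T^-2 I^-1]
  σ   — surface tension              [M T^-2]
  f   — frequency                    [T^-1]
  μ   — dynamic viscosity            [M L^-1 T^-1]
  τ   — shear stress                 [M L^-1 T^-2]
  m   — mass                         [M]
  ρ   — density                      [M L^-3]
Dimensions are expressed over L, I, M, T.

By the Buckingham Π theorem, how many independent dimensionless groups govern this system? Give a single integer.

Exponent matrix [L,I,M,T] × [R,B,σ,f,μ,τ,m,ρ]:
  L: [ 2  0  0  0 -1 -1  0 -3]
  I: [-2 -1  0  0  0  0  0  0]
  M: [ 1  1  1  0  1  1  1  1]
  T: [-3 -2 -2 -1 -1 -2  0  0]
RREF → pivots at {R,B,σ,f} ⇒ r = 4
Π count = n − r = 8 − 4 = 4

4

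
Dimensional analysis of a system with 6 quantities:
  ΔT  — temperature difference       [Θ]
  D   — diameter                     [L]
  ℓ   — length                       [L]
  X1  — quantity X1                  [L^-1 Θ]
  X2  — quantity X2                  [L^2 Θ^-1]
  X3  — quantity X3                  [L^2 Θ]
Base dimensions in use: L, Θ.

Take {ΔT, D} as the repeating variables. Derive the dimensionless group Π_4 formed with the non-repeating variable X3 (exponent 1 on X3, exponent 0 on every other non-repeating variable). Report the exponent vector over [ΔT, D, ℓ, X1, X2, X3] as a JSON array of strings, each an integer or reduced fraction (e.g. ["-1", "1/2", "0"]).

Dimensional matrix (L×Θ by ΔT×D×ℓ×X1×X2×X3):
  L: [ 0  1  1 -1  2  2]
  Θ: [ 1  0  0  1 -1  1]
Echelon form has 2 nonzero rows (pivots: ΔT,D)
Repeat: ΔT,D; free: ℓ,X1,X2,X3
RREF:
  r0: [   1    0    0    1   -1    1]
  r1: [   0    1    1   -1    2    2]
Fix exponent of X3 at 1, ℓ at 0, X1 at 0, X2 at 0; solve each RREF row for its pivot's exponent:
  r0: exp(ΔT) + (1)·1 = 0 ⇒ exp(ΔT) = -1
  r1: exp(D) + (2)·1 = 0 ⇒ exp(D) = -2
Π_4 = ΔT^-1 · D^-2 · X3

["-1", "-2", "0", "0", "0", "1"]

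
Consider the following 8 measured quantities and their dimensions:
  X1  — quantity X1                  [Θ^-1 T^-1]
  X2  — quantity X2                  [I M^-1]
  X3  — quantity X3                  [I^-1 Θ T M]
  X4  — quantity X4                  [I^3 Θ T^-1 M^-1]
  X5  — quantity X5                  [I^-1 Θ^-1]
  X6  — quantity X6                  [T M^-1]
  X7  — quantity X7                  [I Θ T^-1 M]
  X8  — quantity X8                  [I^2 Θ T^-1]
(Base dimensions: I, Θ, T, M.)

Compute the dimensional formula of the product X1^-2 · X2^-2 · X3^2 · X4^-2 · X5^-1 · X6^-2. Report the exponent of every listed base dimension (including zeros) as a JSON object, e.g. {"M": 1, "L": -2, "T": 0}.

{"I": -9, "Θ": 3, "T": 4, "M": 8}

Exponent matrix [I,Θ,T,M] × [X1,X2,X3,X4,X5,X6,X7,X8]:
  I: [ 0  1 -1  3 -1  0  1  2]
  Θ: [-1  0  1  1 -1  0  1  1]
  T: [-1  0  1 -1  0  1 -1 -1]
  M: [ 0 -1  1 -1  0 -1  1  0]
  [I]: (-2)·0+(-2)·1+(2)·-1+(-2)·3+(-1)·-1+(-2)·0 = -9
  [Θ]: (-2)·-1+(-2)·0+(2)·1+(-2)·1+(-1)·-1+(-2)·0 = 3
  [T]: (-2)·-1+(-2)·0+(2)·1+(-2)·-1+(-1)·0+(-2)·1 = 4
  [M]: (-2)·0+(-2)·-1+(2)·1+(-2)·-1+(-1)·0+(-2)·-1 = 8
⇒ I^-9 Θ^3 T^4 M^8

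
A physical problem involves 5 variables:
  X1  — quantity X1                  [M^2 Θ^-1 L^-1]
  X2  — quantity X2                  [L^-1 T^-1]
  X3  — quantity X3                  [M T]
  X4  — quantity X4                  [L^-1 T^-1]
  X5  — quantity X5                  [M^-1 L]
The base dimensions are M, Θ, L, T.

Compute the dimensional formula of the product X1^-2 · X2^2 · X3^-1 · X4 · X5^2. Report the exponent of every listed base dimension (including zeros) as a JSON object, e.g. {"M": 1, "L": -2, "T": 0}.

{"M": -7, "Θ": 2, "L": 1, "T": -4}

Dimensional matrix (M×Θ×L×T by X1×X2×X3×X4×X5):
  M: [ 2  0  1  0 -1]
  Θ: [-1  0  0  0  0]
  L: [-1 -1  0 -1  1]
  T: [ 0 -1  1 -1  0]
  [M]: (-2)·2+(2)·0+(-1)·1+(1)·0+(2)·-1 = -7
  [Θ]: (-2)·-1+(2)·0+(-1)·0+(1)·0+(2)·0 = 2
  [L]: (-2)·-1+(2)·-1+(-1)·0+(1)·-1+(2)·1 = 1
  [T]: (-2)·0+(2)·-1+(-1)·1+(1)·-1+(2)·0 = -4
⇒ M^-7 Θ^2 L T^-4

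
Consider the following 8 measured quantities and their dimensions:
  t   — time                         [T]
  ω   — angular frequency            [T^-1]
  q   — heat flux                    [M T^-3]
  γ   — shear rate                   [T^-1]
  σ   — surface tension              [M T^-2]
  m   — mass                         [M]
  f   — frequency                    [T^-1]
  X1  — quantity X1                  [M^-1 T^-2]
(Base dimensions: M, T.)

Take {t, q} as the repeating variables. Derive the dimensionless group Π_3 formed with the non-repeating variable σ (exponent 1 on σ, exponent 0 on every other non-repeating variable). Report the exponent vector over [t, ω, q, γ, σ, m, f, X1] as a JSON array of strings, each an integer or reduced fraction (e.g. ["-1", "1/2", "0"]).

Write exponents as rows M,T / cols t,ω,q,γ,σ,m,f,X1:
  M: [ 0  0  1  0  1  1  0 -1]
  T: [ 1 -1 -3 -1 -2  0 -1 -2]
Echelon form has 2 nonzero rows (pivots: t,q)
Repeat: t,q; free: ω,γ,σ,m,f,X1
RREF:
  r0: [   1   -1    0   -1    1    3   -1   -5]
  r1: [   0    0    1    0    1    1    0   -1]
Fix exponent of σ at 1, ω at 0, γ at 0, m at 0, f at 0, X1 at 0; solve each RREF row for its pivot's exponent:
  r0: exp(t) + (1)·1 = 0 ⇒ exp(t) = -1
  r1: exp(q) + (1)·1 = 0 ⇒ exp(q) = -1
Π_3 = t^-1 · q^-1 · σ

["-1", "0", "-1", "0", "1", "0", "0", "0"]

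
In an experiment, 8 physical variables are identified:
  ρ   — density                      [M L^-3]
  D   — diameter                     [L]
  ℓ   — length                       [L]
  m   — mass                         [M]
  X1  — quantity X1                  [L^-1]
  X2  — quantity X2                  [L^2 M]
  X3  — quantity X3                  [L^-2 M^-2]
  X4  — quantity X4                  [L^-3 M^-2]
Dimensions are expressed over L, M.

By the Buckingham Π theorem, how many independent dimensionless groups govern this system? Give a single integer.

6

Dimensional matrix (L×M by ρ×D×ℓ×m×X1×X2×X3×X4):
  L: [-3  1  1  0 -1  2 -2 -3]
  M: [ 1  0  0  1  0  1 -2 -2]
RREF → pivots at {ρ,D} ⇒ r = 2
Π count = n − r = 8 − 2 = 6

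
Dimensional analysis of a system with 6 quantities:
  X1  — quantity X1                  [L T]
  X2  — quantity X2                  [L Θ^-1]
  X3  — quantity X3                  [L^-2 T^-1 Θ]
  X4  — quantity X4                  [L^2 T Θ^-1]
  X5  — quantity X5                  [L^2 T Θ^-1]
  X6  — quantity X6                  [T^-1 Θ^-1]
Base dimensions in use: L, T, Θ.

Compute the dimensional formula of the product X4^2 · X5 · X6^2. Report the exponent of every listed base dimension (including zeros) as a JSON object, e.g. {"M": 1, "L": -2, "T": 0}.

{"L": 6, "T": 1, "Θ": -5}

Dimensional matrix (L×T×Θ by X1×X2×X3×X4×X5×X6):
  L: [ 1  1 -2  2  2  0]
  T: [ 1  0 -1  1  1 -1]
  Θ: [ 0 -1  1 -1 -1 -1]
  [L]: (2)·2+(1)·2+(2)·0 = 6
  [T]: (2)·1+(1)·1+(2)·-1 = 1
  [Θ]: (2)·-1+(1)·-1+(2)·-1 = -5
⇒ L^6 T Θ^-5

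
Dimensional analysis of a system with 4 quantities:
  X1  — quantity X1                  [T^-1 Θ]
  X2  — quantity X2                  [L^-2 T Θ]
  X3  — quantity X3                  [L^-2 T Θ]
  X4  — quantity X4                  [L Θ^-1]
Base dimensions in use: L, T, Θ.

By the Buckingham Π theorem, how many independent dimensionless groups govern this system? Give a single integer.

2

Dimensional matrix (L×T×Θ by X1×X2×X3×X4):
  L: [ 0 -2 -2  1]
  T: [-1  1  1  0]
  Θ: [ 1  1  1 -1]
RREF → pivots at {X1,X2} ⇒ r = 2
4 vars − rank 2 = 2 Π groups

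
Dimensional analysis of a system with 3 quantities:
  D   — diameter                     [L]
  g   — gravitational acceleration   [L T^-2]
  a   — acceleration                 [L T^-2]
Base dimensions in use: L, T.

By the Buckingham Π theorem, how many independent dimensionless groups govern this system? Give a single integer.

Dimensional matrix (L×T by D×g×a):
  L: [ 1  1  1]
  T: [ 0 -2 -2]
Echelon form has 2 nonzero rows (pivots: D,g)
n=3, r=2 ⇒ 1 dimensionless group

1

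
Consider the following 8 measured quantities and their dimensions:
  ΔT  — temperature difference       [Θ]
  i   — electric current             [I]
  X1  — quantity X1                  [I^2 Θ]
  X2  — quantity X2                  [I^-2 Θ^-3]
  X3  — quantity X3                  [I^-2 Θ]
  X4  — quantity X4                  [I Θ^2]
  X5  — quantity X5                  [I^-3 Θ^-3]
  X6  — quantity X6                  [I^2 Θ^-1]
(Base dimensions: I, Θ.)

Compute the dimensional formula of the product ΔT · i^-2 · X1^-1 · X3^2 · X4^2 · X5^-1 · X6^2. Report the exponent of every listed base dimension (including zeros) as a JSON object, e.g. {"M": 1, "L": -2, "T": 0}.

Exponent matrix [I,Θ] × [ΔT,i,X1,X2,X3,X4,X5,X6]:
  I: [ 0  1  2 -2 -2  1 -3  2]
  Θ: [ 1  0  1 -3  1  2 -3 -1]
  [I]: (1)·0+(-2)·1+(-1)·2+(2)·-2+(2)·1+(-1)·-3+(2)·2 = 1
  [Θ]: (1)·1+(-2)·0+(-1)·1+(2)·1+(2)·2+(-1)·-3+(2)·-1 = 7
⇒ I Θ^7

{"I": 1, "Θ": 7}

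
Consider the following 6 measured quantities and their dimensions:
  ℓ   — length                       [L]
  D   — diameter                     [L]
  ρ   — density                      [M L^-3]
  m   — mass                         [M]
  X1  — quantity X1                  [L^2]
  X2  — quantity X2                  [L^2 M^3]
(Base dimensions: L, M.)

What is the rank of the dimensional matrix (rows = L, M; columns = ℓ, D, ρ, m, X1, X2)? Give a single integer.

Exponent matrix [L,M] × [ℓ,D,ρ,m,X1,X2]:
  L: [ 1  1 -3  0  2  2]
  M: [ 0  0  1  1  0  3]
Echelon form has 2 nonzero rows (pivots: ℓ,ρ)

2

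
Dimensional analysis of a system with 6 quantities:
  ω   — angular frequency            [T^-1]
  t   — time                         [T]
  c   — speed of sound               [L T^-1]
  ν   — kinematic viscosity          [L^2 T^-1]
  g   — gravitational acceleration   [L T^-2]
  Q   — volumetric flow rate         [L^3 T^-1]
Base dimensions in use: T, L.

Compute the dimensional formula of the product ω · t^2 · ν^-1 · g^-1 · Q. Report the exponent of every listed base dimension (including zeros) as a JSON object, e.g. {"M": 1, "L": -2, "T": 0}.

{"T": 3, "L": 0}

Write exponents as rows T,L / cols ω,t,c,ν,g,Q:
  T: [-1  1 -1 -1 -2 -1]
  L: [ 0  0  1  2  1  3]
  [T]: (1)·-1+(2)·1+(-1)·-1+(-1)·-2+(1)·-1 = 3
  [L]: (1)·0+(2)·0+(-1)·2+(-1)·1+(1)·3 = 0
⇒ T^3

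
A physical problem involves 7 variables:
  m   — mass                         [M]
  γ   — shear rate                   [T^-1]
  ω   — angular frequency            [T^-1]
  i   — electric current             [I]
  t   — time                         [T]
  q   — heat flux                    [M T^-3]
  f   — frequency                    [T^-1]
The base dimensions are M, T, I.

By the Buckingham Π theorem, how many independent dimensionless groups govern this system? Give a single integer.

Exponent matrix [M,T,I] × [m,γ,ω,i,t,q,f]:
  M: [ 1  0  0  0  0  1  0]
  T: [ 0 -1 -1  0  1 -3 -1]
  I: [ 0  0  0  1  0  0  0]
Row reduction gives pivot columns m,γ,i; rank = 3
7 vars − rank 3 = 4 Π groups

4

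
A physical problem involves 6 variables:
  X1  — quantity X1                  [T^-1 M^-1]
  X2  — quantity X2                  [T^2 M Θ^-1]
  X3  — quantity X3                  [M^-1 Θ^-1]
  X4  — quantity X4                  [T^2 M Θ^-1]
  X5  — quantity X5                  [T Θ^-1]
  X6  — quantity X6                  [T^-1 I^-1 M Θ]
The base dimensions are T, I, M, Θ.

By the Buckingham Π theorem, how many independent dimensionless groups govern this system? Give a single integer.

3

Write exponents as rows T,I,M,Θ / cols X1,X2,X3,X4,X5,X6:
  T: [-1  2  0  2  1 -1]
  I: [ 0  0  0  0  0 -1]
  M: [-1  1 -1  1  0  1]
  Θ: [ 0 -1 -1 -1 -1  1]
Row reduction gives pivot columns X1,X2,X6; rank = 3
Π count = n − r = 6 − 3 = 3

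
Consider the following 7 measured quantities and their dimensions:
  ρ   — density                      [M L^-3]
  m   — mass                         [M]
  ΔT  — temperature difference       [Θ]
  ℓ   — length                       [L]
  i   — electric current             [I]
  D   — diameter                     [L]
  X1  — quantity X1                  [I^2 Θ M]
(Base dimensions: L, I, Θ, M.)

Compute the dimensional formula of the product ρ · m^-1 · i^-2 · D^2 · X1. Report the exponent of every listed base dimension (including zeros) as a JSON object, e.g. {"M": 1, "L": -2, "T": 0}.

{"L": -1, "I": 0, "Θ": 1, "M": 1}

Write exponents as rows L,I,Θ,M / cols ρ,m,ΔT,ℓ,i,D,X1:
  L: [-3  0  0  1  0  1  0]
  I: [ 0  0  0  0  1  0  2]
  Θ: [ 0  0  1  0  0  0  1]
  M: [ 1  1  0  0  0  0  1]
  [L]: (1)·-3+(-1)·0+(-2)·0+(2)·1+(1)·0 = -1
  [I]: (1)·0+(-1)·0+(-2)·1+(2)·0+(1)·2 = 0
  [Θ]: (1)·0+(-1)·0+(-2)·0+(2)·0+(1)·1 = 1
  [M]: (1)·1+(-1)·1+(-2)·0+(2)·0+(1)·1 = 1
⇒ L^-1 Θ M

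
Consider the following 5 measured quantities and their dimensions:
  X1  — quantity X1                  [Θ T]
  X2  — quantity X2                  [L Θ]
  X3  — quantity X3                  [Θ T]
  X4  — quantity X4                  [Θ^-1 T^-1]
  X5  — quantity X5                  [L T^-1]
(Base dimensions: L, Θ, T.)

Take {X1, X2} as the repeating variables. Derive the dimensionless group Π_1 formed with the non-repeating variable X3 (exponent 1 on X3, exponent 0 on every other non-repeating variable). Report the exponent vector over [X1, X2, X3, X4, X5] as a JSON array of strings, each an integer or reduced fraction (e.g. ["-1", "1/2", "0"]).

["-1", "0", "1", "0", "0"]

Write exponents as rows L,Θ,T / cols X1,X2,X3,X4,X5:
  L: [ 0  1  0  0  1]
  Θ: [ 1  1  1 -1  0]
  T: [ 1  0  1 -1 -1]
Row reduction gives pivot columns X1,X2; rank = 2
Repeat: X1,X2; free: X3,X4,X5
RREF:
  r0: [   1    0    1   -1   -1]
  r1: [   0    1    0    0    1]
  r2: [   0    0    0    0    0]
Fix exponent of X3 at 1, X4 at 0, X5 at 0; solve each RREF row for its pivot's exponent:
  r0: exp(X1) + (1)·1 = 0 ⇒ exp(X1) = -1
  r1: exp(X2) + (0)·1 = 0 ⇒ exp(X2) = 0
Π_1 = X1^-1 · X3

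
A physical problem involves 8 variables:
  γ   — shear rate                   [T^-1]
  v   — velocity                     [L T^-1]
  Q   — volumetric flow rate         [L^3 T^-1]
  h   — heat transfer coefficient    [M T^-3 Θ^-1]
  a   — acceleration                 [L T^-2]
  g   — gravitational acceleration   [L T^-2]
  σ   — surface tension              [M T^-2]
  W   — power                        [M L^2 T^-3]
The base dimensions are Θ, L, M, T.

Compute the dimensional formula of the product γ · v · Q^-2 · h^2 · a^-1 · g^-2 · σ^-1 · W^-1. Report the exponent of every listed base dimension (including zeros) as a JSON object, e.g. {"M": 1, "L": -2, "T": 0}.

{"Θ": -2, "L": -10, "M": 0, "T": 5}

Dimensional matrix (Θ×L×M×T by γ×v×Q×h×a×g×σ×W):
  Θ: [ 0  0  0 -1  0  0  0  0]
  L: [ 0  1  3  0  1  1  0  2]
  M: [ 0  0  0  1  0  0  1  1]
  T: [-1 -1 -1 -3 -2 -2 -2 -3]
  [Θ]: (1)·0+(1)·0+(-2)·0+(2)·-1+(-1)·0+(-2)·0+(-1)·0+(-1)·0 = -2
  [L]: (1)·0+(1)·1+(-2)·3+(2)·0+(-1)·1+(-2)·1+(-1)·0+(-1)·2 = -10
  [M]: (1)·0+(1)·0+(-2)·0+(2)·1+(-1)·0+(-2)·0+(-1)·1+(-1)·1 = 0
  [T]: (1)·-1+(1)·-1+(-2)·-1+(2)·-3+(-1)·-2+(-2)·-2+(-1)·-2+(-1)·-3 = 5
⇒ Θ^-2 L^-10 T^5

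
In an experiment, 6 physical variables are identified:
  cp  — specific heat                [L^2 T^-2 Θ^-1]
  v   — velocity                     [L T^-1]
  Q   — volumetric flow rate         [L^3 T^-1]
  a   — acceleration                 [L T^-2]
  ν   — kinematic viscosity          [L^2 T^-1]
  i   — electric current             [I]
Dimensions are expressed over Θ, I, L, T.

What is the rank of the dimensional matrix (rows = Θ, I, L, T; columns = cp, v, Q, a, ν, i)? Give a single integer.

4

Dimensional matrix (Θ×I×L×T by cp×v×Q×a×ν×i):
  Θ: [-1  0  0  0  0  0]
  I: [ 0  0  0  0  0  1]
  L: [ 2  1  3  1  2  0]
  T: [-2 -1 -1 -2 -1  0]
RREF → pivots at {cp,v,Q,i} ⇒ r = 4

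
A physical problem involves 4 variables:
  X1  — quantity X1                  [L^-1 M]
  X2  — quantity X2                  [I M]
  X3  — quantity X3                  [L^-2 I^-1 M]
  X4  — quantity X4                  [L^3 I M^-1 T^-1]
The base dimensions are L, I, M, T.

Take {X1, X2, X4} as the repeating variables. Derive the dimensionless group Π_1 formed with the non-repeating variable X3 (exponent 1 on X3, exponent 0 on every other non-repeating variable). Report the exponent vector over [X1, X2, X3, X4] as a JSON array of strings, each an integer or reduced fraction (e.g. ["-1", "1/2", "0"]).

Exponent matrix [L,I,M,T] × [X1,X2,X3,X4]:
  L: [-1  0 -2  3]
  I: [ 0  1 -1  1]
  M: [ 1  1  1 -1]
  T: [ 0  0  0 -1]
Echelon form has 3 nonzero rows (pivots: X1,X2,X4)
Pivot set = {X1,X2,X4}, free = {X3}
RREF:
  r0: [   1    0    2    0]
  r1: [   0    1   -1    0]
  r2: [   0    0    0    1]
  r3: [   0    0    0    0]
Fix exponent of X3 at 1; solve each RREF row for its pivot's exponent:
  r0: exp(X1) + (2)·1 = 0 ⇒ exp(X1) = -2
  r1: exp(X2) + (-1)·1 = 0 ⇒ exp(X2) = 1
  r2: exp(X4) + (0)·1 = 0 ⇒ exp(X4) = 0
Π_1 = X1^-2 · X2 · X3

["-2", "1", "1", "0"]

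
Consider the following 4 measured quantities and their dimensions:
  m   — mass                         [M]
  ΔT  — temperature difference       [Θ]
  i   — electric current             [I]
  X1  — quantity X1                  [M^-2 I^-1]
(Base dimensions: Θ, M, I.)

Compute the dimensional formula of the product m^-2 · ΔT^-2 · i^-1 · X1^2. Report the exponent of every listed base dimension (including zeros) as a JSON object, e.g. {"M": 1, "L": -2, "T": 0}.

Write exponents as rows Θ,M,I / cols m,ΔT,i,X1:
  Θ: [ 0  1  0  0]
  M: [ 1  0  0 -2]
  I: [ 0  0  1 -1]
  [Θ]: (-2)·0+(-2)·1+(-1)·0+(2)·0 = -2
  [M]: (-2)·1+(-2)·0+(-1)·0+(2)·-2 = -6
  [I]: (-2)·0+(-2)·0+(-1)·1+(2)·-1 = -3
⇒ Θ^-2 M^-6 I^-3

{"Θ": -2, "M": -6, "I": -3}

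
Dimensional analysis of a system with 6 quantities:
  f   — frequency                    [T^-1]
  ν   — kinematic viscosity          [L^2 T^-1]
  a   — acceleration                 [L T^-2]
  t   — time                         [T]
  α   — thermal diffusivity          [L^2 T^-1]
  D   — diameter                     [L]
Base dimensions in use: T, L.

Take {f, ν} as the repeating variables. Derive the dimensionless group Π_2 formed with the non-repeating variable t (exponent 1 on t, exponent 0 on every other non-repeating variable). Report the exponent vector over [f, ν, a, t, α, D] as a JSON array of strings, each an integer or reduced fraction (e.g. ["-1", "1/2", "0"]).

["1", "0", "0", "1", "0", "0"]

Write exponents as rows T,L / cols f,ν,a,t,α,D:
  T: [-1 -1 -2  1 -1  0]
  L: [ 0  2  1  0  2  1]
Echelon form has 2 nonzero rows (pivots: f,ν)
Pivot set = {f,ν}, free = {a,t,α,D}
RREF:
  r0: [   1    0  3/2   -1    0 -1/2]
  r1: [   0    1  1/2    0    1  1/2]
Fix exponent of t at 1, a at 0, α at 0, D at 0; solve each RREF row for its pivot's exponent:
  r0: exp(f) + (-1)·1 = 0 ⇒ exp(f) = 1
  r1: exp(ν) + (0)·1 = 0 ⇒ exp(ν) = 0
Π_2 = f · t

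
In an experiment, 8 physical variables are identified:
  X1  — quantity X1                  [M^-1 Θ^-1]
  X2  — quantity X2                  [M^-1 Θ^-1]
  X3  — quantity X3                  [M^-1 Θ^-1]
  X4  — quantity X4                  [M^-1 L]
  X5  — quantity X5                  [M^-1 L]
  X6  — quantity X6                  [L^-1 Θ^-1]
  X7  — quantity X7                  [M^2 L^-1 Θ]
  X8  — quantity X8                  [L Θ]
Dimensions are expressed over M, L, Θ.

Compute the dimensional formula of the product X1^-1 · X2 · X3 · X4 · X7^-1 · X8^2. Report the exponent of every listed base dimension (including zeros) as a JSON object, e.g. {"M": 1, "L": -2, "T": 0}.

Exponent matrix [M,L,Θ] × [X1,X2,X3,X4,X5,X6,X7,X8]:
  M: [-1 -1 -1 -1 -1  0  2  0]
  L: [ 0  0  0  1  1 -1 -1  1]
  Θ: [-1 -1 -1  0  0 -1  1  1]
  [M]: (-1)·-1+(1)·-1+(1)·-1+(1)·-1+(-1)·2+(2)·0 = -4
  [L]: (-1)·0+(1)·0+(1)·0+(1)·1+(-1)·-1+(2)·1 = 4
  [Θ]: (-1)·-1+(1)·-1+(1)·-1+(1)·0+(-1)·1+(2)·1 = 0
⇒ M^-4 L^4

{"M": -4, "L": 4, "Θ": 0}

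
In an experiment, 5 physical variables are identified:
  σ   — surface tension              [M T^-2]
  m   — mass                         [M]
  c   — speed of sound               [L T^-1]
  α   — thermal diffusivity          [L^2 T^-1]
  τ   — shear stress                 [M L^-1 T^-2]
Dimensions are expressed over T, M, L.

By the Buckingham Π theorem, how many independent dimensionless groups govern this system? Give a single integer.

Exponent matrix [T,M,L] × [σ,m,c,α,τ]:
  T: [-2  0 -1 -1 -2]
  M: [ 1  1  0  0  1]
  L: [ 0  0  1  2 -1]
RREF → pivots at {σ,m,c} ⇒ r = 3
n=5, r=3 ⇒ 2 dimensionless groups

2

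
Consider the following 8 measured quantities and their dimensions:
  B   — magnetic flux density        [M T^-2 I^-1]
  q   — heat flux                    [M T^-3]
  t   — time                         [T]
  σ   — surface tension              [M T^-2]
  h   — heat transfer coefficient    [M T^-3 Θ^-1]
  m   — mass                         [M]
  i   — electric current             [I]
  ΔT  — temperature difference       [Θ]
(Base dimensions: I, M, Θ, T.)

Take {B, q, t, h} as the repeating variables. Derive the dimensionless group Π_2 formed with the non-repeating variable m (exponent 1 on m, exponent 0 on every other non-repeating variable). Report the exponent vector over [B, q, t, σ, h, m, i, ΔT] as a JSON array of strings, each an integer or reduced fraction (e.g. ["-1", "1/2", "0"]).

["0", "-1", "-3", "0", "0", "1", "0", "0"]

Write exponents as rows I,M,Θ,T / cols B,q,t,σ,h,m,i,ΔT:
  I: [-1  0  0  0  0  0  1  0]
  M: [ 1  1  0  1  1  1  0  0]
  Θ: [ 0  0  0  0 -1  0  0  1]
  T: [-2 -3  1 -2 -3  0  0  0]
RREF → pivots at {B,q,t,h} ⇒ r = 4
Repeat: B,q,t,h; free: σ,m,i,ΔT
RREF:
  r0: [   1    0    0    0    0    0   -1    0]
  r1: [   0    1    0    1    0    1    1    1]
  r2: [   0    0    1    1    0    3    1    0]
  r3: [   0    0    0    0    1    0    0   -1]
Fix exponent of m at 1, σ at 0, i at 0, ΔT at 0; solve each RREF row for its pivot's exponent:
  r0: exp(B) + (0)·1 = 0 ⇒ exp(B) = 0
  r1: exp(q) + (1)·1 = 0 ⇒ exp(q) = -1
  r2: exp(t) + (3)·1 = 0 ⇒ exp(t) = -3
  r3: exp(h) + (0)·1 = 0 ⇒ exp(h) = 0
Π_2 = q^-1 · t^-3 · m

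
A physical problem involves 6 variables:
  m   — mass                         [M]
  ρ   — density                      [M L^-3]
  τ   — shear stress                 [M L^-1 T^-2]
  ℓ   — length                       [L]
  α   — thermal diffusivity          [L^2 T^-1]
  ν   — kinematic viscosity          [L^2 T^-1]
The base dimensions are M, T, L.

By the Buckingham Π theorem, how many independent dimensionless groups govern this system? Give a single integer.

3

Dimensional matrix (M×T×L by m×ρ×τ×ℓ×α×ν):
  M: [ 1  1  1  0  0  0]
  T: [ 0  0 -2  0 -1 -1]
  L: [ 0 -3 -1  1  2  2]
Echelon form has 3 nonzero rows (pivots: m,ρ,τ)
6 vars − rank 3 = 3 Π groups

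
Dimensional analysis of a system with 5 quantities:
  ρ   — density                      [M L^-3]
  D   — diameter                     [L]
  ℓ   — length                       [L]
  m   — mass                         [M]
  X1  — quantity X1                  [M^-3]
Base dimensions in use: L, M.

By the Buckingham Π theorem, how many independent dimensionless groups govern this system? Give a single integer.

3

Write exponents as rows L,M / cols ρ,D,ℓ,m,X1:
  L: [-3  1  1  0  0]
  M: [ 1  0  0  1 -3]
RREF → pivots at {ρ,D} ⇒ r = 2
n=5, r=2 ⇒ 3 dimensionless groups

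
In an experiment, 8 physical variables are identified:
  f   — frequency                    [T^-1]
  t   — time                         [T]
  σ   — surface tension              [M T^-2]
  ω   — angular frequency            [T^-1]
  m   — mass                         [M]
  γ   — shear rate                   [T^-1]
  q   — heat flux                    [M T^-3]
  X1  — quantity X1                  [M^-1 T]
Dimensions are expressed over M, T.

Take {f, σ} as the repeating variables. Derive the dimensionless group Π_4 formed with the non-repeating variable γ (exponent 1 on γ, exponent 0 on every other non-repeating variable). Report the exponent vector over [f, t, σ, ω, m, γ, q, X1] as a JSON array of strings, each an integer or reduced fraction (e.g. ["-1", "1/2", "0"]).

Write exponents as rows M,T / cols f,t,σ,ω,m,γ,q,X1:
  M: [ 0  0  1  0  1  0  1 -1]
  T: [-1  1 -2 -1  0 -1 -3  1]
Echelon form has 2 nonzero rows (pivots: f,σ)
Repeat: f,σ; free: t,ω,m,γ,q,X1
RREF:
  r0: [   1   -1    0    1   -2    1    1    1]
  r1: [   0    0    1    0    1    0    1   -1]
Fix exponent of γ at 1, t at 0, ω at 0, m at 0, q at 0, X1 at 0; solve each RREF row for its pivot's exponent:
  r0: exp(f) + (1)·1 = 0 ⇒ exp(f) = -1
  r1: exp(σ) + (0)·1 = 0 ⇒ exp(σ) = 0
Π_4 = f^-1 · γ

["-1", "0", "0", "0", "0", "1", "0", "0"]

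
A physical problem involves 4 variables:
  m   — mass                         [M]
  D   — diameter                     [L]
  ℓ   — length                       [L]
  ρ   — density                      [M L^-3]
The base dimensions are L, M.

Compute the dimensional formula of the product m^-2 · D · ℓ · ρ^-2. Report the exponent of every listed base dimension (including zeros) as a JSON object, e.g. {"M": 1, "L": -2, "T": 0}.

{"L": 8, "M": -4}

Write exponents as rows L,M / cols m,D,ℓ,ρ:
  L: [ 0  1  1 -3]
  M: [ 1  0  0  1]
  [L]: (-2)·0+(1)·1+(1)·1+(-2)·-3 = 8
  [M]: (-2)·1+(1)·0+(1)·0+(-2)·1 = -4
⇒ L^8 M^-4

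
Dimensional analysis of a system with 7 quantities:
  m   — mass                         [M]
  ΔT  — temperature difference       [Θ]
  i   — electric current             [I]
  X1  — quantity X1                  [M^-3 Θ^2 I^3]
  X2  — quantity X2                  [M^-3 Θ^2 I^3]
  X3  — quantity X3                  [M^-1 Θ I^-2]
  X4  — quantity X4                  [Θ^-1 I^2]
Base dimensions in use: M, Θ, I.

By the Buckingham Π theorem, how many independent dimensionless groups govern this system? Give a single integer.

4

Dimensional matrix (M×Θ×I by m×ΔT×i×X1×X2×X3×X4):
  M: [ 1  0  0 -3 -3 -1  0]
  Θ: [ 0  1  0  2  2  1 -1]
  I: [ 0  0  1  3  3 -2  2]
Row reduction gives pivot columns m,ΔT,i; rank = 3
Π count = n − r = 7 − 3 = 4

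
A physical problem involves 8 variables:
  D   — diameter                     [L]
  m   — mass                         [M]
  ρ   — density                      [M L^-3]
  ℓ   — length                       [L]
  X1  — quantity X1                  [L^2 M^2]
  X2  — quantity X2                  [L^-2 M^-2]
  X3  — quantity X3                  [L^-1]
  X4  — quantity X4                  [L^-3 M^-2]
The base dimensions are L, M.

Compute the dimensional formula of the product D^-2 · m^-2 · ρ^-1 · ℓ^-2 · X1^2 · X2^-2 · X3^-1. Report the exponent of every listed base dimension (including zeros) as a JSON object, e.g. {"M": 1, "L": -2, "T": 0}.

{"L": 8, "M": 5}

Dimensional matrix (L×M by D×m×ρ×ℓ×X1×X2×X3×X4):
  L: [ 1  0 -3  1  2 -2 -1 -3]
  M: [ 0  1  1  0  2 -2  0 -2]
  [L]: (-2)·1+(-2)·0+(-1)·-3+(-2)·1+(2)·2+(-2)·-2+(-1)·-1 = 8
  [M]: (-2)·0+(-2)·1+(-1)·1+(-2)·0+(2)·2+(-2)·-2+(-1)·0 = 5
⇒ L^8 M^5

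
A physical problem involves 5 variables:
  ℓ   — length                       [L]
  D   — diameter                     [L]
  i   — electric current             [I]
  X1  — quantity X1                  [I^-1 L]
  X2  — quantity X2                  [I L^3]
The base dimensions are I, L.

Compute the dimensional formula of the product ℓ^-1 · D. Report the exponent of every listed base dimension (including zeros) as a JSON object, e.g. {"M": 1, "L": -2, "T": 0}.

{"I": 0, "L": 0}

Dimensional matrix (I×L by ℓ×D×i×X1×X2):
  I: [ 0  0  1 -1  1]
  L: [ 1  1  0  1  3]
  [I]: (-1)·0+(1)·0 = 0
  [L]: (-1)·1+(1)·1 = 0
⇒ 1 (dimensionless)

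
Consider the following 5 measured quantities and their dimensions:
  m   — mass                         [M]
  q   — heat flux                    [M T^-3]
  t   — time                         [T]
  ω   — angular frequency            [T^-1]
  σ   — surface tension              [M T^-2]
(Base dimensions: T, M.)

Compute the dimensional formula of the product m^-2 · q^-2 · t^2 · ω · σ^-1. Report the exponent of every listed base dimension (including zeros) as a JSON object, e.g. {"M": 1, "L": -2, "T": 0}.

{"T": 9, "M": -5}

Exponent matrix [T,M] × [m,q,t,ω,σ]:
  T: [ 0 -3  1 -1 -2]
  M: [ 1  1  0  0  1]
  [T]: (-2)·0+(-2)·-3+(2)·1+(1)·-1+(-1)·-2 = 9
  [M]: (-2)·1+(-2)·1+(2)·0+(1)·0+(-1)·1 = -5
⇒ T^9 M^-5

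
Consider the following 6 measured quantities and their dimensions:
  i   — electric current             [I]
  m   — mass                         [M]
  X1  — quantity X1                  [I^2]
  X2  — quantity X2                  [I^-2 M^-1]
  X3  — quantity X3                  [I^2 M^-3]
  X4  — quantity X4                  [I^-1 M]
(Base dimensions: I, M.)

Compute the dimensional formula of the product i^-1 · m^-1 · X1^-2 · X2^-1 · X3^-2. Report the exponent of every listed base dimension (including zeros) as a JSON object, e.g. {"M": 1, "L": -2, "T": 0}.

{"I": -7, "M": 6}

Write exponents as rows I,M / cols i,m,X1,X2,X3,X4:
  I: [ 1  0  2 -2  2 -1]
  M: [ 0  1  0 -1 -3  1]
  [I]: (-1)·1+(-1)·0+(-2)·2+(-1)·-2+(-2)·2 = -7
  [M]: (-1)·0+(-1)·1+(-2)·0+(-1)·-1+(-2)·-3 = 6
⇒ I^-7 M^6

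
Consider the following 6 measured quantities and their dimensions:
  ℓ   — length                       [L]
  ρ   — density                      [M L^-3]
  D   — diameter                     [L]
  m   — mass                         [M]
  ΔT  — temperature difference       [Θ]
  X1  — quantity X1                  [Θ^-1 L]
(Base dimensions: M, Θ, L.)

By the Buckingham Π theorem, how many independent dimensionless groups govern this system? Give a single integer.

Exponent matrix [M,Θ,L] × [ℓ,ρ,D,m,ΔT,X1]:
  M: [ 0  1  0  1  0  0]
  Θ: [ 0  0  0  0  1 -1]
  L: [ 1 -3  1  0  0  1]
RREF → pivots at {ℓ,ρ,ΔT} ⇒ r = 3
Π count = n − r = 6 − 3 = 3

3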